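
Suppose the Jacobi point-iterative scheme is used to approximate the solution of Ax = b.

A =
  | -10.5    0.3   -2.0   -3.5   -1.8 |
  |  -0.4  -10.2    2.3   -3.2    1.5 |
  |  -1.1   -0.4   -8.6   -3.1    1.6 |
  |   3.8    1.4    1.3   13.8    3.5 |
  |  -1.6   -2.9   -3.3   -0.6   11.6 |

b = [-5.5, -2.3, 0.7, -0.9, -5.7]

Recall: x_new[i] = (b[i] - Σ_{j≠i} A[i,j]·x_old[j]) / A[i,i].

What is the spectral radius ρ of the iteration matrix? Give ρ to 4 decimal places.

0.5115

Let D = diag(-10.5, -10.2, -8.6, 13.8, 11.6); L, U the strict triangles.
Jacobi T = -D⁻¹(L+U): T[0,3] = -(-3.5)/(-10.5) = -0.3333; T[0,0] = 0.
  T[0,:] = [+0.0000, +0.0286, -0.1905, -0.3333, -0.1714]
  T[1,:] = [-0.0392, +0.0000, +0.2255, -0.3137, +0.1471]
  T[2,:] = [-0.1279, -0.0465, +0.0000, -0.3605, +0.1860]
  T[3,:] = [-0.2754, -0.1014, -0.0942, +0.0000, -0.2536]
  T[4,:] = [+0.1379, +0.2500, +0.2845, +0.0517, +0.0000]
moduli |λ_i(T)| = 0.5115, 0.3783, 0.3783, 0.2373, 0.1151.
ρ = 0.5115; 0.5115 < 1: convergent.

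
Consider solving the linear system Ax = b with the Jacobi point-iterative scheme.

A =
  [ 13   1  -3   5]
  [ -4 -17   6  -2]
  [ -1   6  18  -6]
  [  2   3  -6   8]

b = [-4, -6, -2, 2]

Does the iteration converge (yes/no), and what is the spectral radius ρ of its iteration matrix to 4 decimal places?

A = D + L + U where D = diag(13, -17, 18, 8).
T_J = -D⁻¹(L+U): T[2,3] = -(-6)/(18) = +0.3333; T[2,2] = 0.
  T[0,:] = [+0.0000  -0.0769  +0.2308  -0.3846]
  T[1,:] = [-0.2353  +0.0000  +0.3529  -0.1176]
  T[2,:] = [+0.0556  -0.3333  +0.0000  +0.3333]
  T[3,:] = [-0.2500  -0.3750  +0.7500  +0.0000]
|roots of det(T-λI)|: 0.6307, 0.3792, 0.3792, 0.0707.
ρ = 0.6307; 0.6307 < 1: convergent.

yes, ρ = 0.6307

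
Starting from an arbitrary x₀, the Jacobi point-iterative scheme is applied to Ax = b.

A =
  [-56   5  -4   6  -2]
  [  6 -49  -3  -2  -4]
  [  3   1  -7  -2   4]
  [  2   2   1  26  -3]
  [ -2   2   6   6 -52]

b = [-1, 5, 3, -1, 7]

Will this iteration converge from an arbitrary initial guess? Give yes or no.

yes

Let D = diag(-56, -49, -7, 26, -52); L, U the strict triangles.
T_J = -D⁻¹(L+U): T[2,1] = -(1)/(-7) = +0.1429; T[2,2] = 0.
  T[0,:] = [+0.0000 +0.0893 -0.0714 +0.1071 -0.0357]
  T[1,:] = [+0.1224 +0.0000 -0.0612 -0.0408 -0.0816]
  T[2,:] = [+0.4286 +0.1429 +0.0000 -0.2857 +0.5714]
  T[3,:] = [-0.0769 -0.0769 -0.0385 +0.0000 +0.1154]
  T[4,:] = [-0.0385 +0.0385 +0.1154 +0.1154 +0.0000]
|λ(T)| sorted: 0.3277, 0.2200, 0.2200, 0.1395, 0.0821.
spectral radius ρ = 0.3277; 0.3277 < 1, so it converges for any x₀.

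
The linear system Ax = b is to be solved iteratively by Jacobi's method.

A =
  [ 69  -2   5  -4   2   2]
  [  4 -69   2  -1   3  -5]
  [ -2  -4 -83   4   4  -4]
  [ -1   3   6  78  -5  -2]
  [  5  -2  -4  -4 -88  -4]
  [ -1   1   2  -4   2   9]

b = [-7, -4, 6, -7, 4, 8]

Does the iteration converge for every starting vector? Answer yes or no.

yes

Write A = D+L+U with D = diag(69, -69, -83, 78, -88, 9).
Jacobi T = -D⁻¹(L+U): T[0,3] = -(-4)/(69) = +0.0580; T[0,0] = 0.
  T[0,:] = [+0.0000 +0.0290 -0.0725 +0.0580 -0.0290 -0.0290]
  T[1,:] = [+0.0580 +0.0000 +0.0290 -0.0145 +0.0435 -0.0725]
  T[2,:] = [-0.0241 -0.0482 +0.0000 +0.0482 +0.0482 -0.0482]
  T[3,:] = [+0.0128 -0.0385 -0.0769 +0.0000 +0.0641 +0.0256]
  T[4,:] = [+0.0568 -0.0227 -0.0455 -0.0455 +0.0000 -0.0455]
  T[5,:] = [+0.1111 -0.1111 -0.2222 +0.4444 -0.2222 +0.0000]
|roots of det(T-λI)|: 0.2014, 0.1484, 0.1011, 0.1011, 0.0936, 0.0754.
spectral radius ρ = 0.2014; 0.2014 < 1, so it converges for any x₀.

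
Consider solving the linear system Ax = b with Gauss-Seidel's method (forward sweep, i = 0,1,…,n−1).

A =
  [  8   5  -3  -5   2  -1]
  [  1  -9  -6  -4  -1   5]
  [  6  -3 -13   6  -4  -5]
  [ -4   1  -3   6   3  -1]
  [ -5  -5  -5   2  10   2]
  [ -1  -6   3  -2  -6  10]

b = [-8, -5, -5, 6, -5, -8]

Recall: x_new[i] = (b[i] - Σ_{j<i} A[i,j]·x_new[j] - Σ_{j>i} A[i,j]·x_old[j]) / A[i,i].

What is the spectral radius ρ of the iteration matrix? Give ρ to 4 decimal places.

1.4458

A = D + L + U where D = diag(8, -9, -13, 6, 10, 10).
GS T = -(D+L)⁻¹U: row 0 first, T[0,5] = -(-1)/(8) = +0.1250; later rows by forward substitution.
  T[0,:] = [+0.0000  -0.6250  +0.3750  +0.6250  -0.2500  +0.1250]
  T[1,:] = [+0.0000  -0.0694  -0.6250  -0.3750  -0.1389  +0.5694]
  T[2,:] = [+0.0000  -0.2724  +0.3173  +0.8365  -0.3910  -0.4583]
  T[3,:] = [+0.0000  -0.5413  +0.5128  +0.8974  -0.8390  -0.0741]
  T[4,:] = [+0.0000  -0.3752  -0.0689  +0.3638  -0.2222  -0.0671]
  T[5,:] = [+0.0000  -0.3558  -0.3715  -0.0157  -0.2921  +0.4366]
eigenvalue magnitudes: 1.4458, 0.3332, 0.1845, 0.1845, 0.1173, 0.0000.
spectral radius ρ = 1.4458; 1.4458 > 1, so it fails to converge.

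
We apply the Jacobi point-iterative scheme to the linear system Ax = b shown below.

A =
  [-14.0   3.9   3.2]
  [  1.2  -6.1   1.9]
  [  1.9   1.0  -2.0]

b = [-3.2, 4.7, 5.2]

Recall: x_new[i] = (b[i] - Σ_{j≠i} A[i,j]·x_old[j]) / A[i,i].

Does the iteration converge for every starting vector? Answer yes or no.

yes

A = D + L + U where D = diag(-14, -6.1, -2).
Jacobi: T = -D⁻¹(L+U), T[2,0] = -(1.9)/(-2) = +0.9500; T[2,2] = 0.
  T[0,:] = [+0.0000  +0.2786  +0.2286]
  T[1,:] = [+0.1967  +0.0000  +0.3115]
  T[2,:] = [+0.9500  +0.5000  +0.0000]
|eigenvalues of T|: 0.7530, 0.4258, 0.3272.
spectral radius ρ = 0.7530; 0.7530 < 1: convergent.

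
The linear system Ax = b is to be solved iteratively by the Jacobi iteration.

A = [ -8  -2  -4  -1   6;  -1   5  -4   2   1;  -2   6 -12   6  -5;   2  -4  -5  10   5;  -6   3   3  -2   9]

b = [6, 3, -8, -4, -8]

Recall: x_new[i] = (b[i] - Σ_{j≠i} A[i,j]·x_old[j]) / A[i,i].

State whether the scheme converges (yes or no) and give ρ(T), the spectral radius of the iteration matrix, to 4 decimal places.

Split A = D + L + U, D = diag(-8, 5, -12, 10, 9).
T_J = -D⁻¹(L+U): T[0,4] = -(6)/(-8) = +0.7500; T[0,0] = 0.
  T[0,:] = [+0.0000  -0.2500  -0.5000  -0.1250  +0.7500]
  T[1,:] = [+0.2000  +0.0000  +0.8000  -0.4000  -0.2000]
  T[2,:] = [-0.1667  +0.5000  +0.0000  +0.5000  -0.4167]
  T[3,:] = [-0.2000  +0.4000  +0.5000  +0.0000  -0.5000]
  T[4,:] = [+0.6667  -0.3333  -0.3333  +0.2222  +0.0000]
|λ(T)| sorted: 1.1721, 0.7644, 0.5230, 0.2114, 0.0960.
ρ(T) = max|λ| = 1.1721; 1.1721 > 1 ⇒ diverges.

no, ρ = 1.1721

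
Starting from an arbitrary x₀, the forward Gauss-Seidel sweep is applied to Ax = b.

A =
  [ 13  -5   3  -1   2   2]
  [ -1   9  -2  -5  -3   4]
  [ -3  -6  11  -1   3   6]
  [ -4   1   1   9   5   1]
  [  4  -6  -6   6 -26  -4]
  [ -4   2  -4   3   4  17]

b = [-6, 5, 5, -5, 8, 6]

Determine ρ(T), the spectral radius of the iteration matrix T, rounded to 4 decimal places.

Write A = D+L+U with D = diag(13, 9, 11, 9, -26, 17).
Gauss-Seidel: T = -(D+L)⁻¹U, row 0 first, T[0,1] = -(-5)/(13) = +0.3846; later rows by forward substitution.
  T[0,:] = [+0.0000 +0.3846 -0.2308 +0.0769 -0.1538 -0.1538]
  T[1,:] = [+0.0000 +0.0427 +0.1966 +0.5641 +0.3162 -0.4615]
  T[2,:] = [+0.0000 +0.1282 +0.0443 +0.4196 -0.1422 -0.8392]
  T[3,:] = [+0.0000 +0.1519 -0.1293 -0.0751 -0.6433 -0.0350]
  T[4,:] = [+0.0000 +0.0548 -0.1209 -0.2325 -0.2123 +0.1146]
  T[5,:] = [+0.0000 +0.0759 -0.0157 +0.1184 +0.0566 -0.2001]
|λ(T)| sorted: 0.6025, 0.3181, 0.2487, 0.0997, 0.0329, 0.0000.
ρ(T) = max|λ| = 0.6025; 0.6025 < 1, so it converges for any x₀.

0.6025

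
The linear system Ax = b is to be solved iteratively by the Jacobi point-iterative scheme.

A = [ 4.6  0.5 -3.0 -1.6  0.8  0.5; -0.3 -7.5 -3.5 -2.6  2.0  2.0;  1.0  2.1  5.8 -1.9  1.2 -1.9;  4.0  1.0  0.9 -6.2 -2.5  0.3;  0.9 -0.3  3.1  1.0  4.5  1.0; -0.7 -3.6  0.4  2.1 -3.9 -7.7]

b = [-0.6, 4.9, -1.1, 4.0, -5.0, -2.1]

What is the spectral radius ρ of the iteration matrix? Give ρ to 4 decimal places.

Diagonal D = diag(4.6, -7.5, 5.8, -6.2, 4.5, -7.7); L, U strict lower/upper.
Jacobi T = -D⁻¹(L+U): T[3,4] = -(-2.5)/(-6.2) = -0.4032; T[3,3] = 0.
  T[0,:] = [+0.0000 -0.1087 +0.6522 +0.3478 -0.1739 -0.1087]
  T[1,:] = [-0.0400 +0.0000 -0.4667 -0.3467 +0.2667 +0.2667]
  T[2,:] = [-0.1724 -0.3621 +0.0000 +0.3276 -0.2069 +0.3276]
  T[3,:] = [+0.6452 +0.1613 +0.1452 +0.0000 -0.4032 +0.0484]
  T[4,:] = [-0.2000 +0.0667 -0.6889 -0.2222 +0.0000 -0.2222]
  T[5,:] = [-0.0909 -0.4675 +0.0519 +0.2727 -0.5065 +0.0000]
|eigenvalues of T|: 1.1345, 0.5487, 0.5487, 0.2798, 0.2798, 0.0224.
spectral radius ρ = 1.1345; 1.1345 > 1, so it fails to converge.

1.1345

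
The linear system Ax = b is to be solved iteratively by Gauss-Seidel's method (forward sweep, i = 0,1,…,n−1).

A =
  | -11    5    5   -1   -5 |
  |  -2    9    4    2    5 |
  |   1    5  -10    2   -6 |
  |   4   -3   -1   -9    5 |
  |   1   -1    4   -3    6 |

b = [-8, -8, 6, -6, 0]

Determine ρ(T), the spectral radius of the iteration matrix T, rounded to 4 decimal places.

0.8401

A = D + L + U where D = diag(-11, 9, -10, -9, 6).
GS T = -(D+L)⁻¹U: row 0 first, T[0,4] = -(-5)/(-11) = -0.4545; later rows by forward substitution.
  T[0,:] = [+0.0000, +0.4545, +0.4545, -0.0909, -0.4545]
  T[1,:] = [+0.0000, +0.1010, -0.3434, -0.2424, -0.6566]
  T[2,:] = [+0.0000, +0.0960, -0.1263, +0.0697, -0.9737]
  T[3,:] = [+0.0000, +0.1577, +0.3305, +0.0327, +0.6806]
  T[4,:] = [+0.0000, -0.0441, +0.1164, -0.0554, +0.9558]
|roots of det(T-λI)|: 0.8401, 0.2681, 0.2681, 0.0620, 0.0000.
ρ = 0.8401; 0.8401 < 1: convergent.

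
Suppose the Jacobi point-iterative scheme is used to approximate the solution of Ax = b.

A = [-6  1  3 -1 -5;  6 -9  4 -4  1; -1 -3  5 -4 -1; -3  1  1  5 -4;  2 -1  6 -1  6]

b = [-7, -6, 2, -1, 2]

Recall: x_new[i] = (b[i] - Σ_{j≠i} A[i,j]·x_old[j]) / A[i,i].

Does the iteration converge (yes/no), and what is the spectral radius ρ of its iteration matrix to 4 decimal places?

A = D + L + U where D = diag(-6, -9, 5, 5, 6).
Jacobi: T = -D⁻¹(L+U), T[3,1] = -(1)/(5) = -0.2000; T[3,3] = 0.
  T[0,:] = [+0.0000, +0.1667, +0.5000, -0.1667, -0.8333]
  T[1,:] = [+0.6667, +0.0000, +0.4444, -0.4444, +0.1111]
  T[2,:] = [+0.2000, +0.6000, +0.0000, +0.8000, +0.2000]
  T[3,:] = [+0.6000, -0.2000, -0.2000, +0.0000, +0.8000]
  T[4,:] = [-0.3333, +0.1667, -1.0000, +0.1667, +0.0000]
moduli |λ_i(T)| = 1.2089, 0.9760, 0.8274, 0.8274, 0.1360.
ρ = 1.2089; 1.2089 > 1 ⇒ diverges.

no, ρ = 1.2089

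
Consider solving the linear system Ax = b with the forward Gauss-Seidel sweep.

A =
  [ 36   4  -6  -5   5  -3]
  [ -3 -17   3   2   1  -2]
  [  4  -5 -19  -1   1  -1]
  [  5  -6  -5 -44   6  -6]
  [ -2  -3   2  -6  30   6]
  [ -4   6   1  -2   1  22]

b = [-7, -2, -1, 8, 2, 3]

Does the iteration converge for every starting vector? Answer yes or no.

yes

A = D + L + U where D = diag(36, -17, -19, -44, 30, 22).
GS T = -(D+L)⁻¹U: row 0 first, T[0,5] = -(-3)/(36) = +0.0833; later rows by forward substitution.
  T[0,:] = [+0.0000  -0.1111  +0.1667  +0.1389  -0.1389  +0.0833]
  T[1,:] = [+0.0000  +0.0196  +0.1471  +0.0931  +0.0833  -0.1324]
  T[2,:] = [+0.0000  -0.0286  -0.0036  -0.0479  +0.0015  -0.0003]
  T[3,:] = [+0.0000  -0.0121  -0.0007  +0.0085  +0.1091  -0.1088]
  T[4,:] = [+0.0000  -0.0060  +0.0259  +0.0235  +0.0208  -0.2294]
  T[5,:] = [+0.0000  -0.0251  -0.0109  +0.0017  -0.0391  +0.0518]
|roots of det(T-λI)|: 0.1600, 0.0875, 0.0862, 0.0862, 0.0491, 0.0000.
spectral radius ρ = 0.1600; 0.1600 < 1, so it converges for any x₀.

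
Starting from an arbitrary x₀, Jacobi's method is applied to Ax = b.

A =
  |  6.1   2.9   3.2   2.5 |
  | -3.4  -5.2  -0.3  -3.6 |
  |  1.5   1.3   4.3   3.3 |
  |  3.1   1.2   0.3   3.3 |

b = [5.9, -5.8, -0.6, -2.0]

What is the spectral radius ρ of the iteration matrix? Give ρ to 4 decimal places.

1.4052

Write A = D+L+U with D = diag(6.1, -5.2, 4.3, 3.3).
T_J = -D⁻¹(L+U): T[2,1] = -(1.3)/(4.3) = -0.3023; T[2,2] = 0.
  T[0,:] = [+0.0000, -0.4754, -0.5246, -0.4098]
  T[1,:] = [-0.6538, +0.0000, -0.0577, -0.6923]
  T[2,:] = [-0.3488, -0.3023, +0.0000, -0.7674]
  T[3,:] = [-0.9394, -0.3636, -0.0909, +0.0000]
|eigenvalues of T|: 1.4052, 0.6831, 0.6831, 0.2516.
spectral radius ρ = 1.4052; 1.4052 > 1, so it fails to converge.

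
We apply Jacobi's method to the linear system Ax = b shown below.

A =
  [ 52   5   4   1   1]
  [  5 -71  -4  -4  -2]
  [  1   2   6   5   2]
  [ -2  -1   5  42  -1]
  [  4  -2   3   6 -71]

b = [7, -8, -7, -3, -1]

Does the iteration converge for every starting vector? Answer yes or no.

yes

Write A = D+L+U with D = diag(52, -71, 6, 42, -71).
T_J = -D⁻¹(L+U): T[1,4] = -(-2)/(-71) = -0.0282; T[1,1] = 0.
  T[0,:] = [+0.0000  -0.0962  -0.0769  -0.0192  -0.0192]
  T[1,:] = [+0.0704  +0.0000  -0.0563  -0.0563  -0.0282]
  T[2,:] = [-0.1667  -0.3333  +0.0000  -0.8333  -0.3333]
  T[3,:] = [+0.0476  +0.0238  -0.1190  +0.0000  +0.0238]
  T[4,:] = [+0.0563  -0.0282  +0.0423  +0.0845  +0.0000]
|roots of det(T-λI)|: 0.3621, 0.3038, 0.0707, 0.0707, 0.0140.
ρ = 0.3621; 0.3621 < 1, so it converges for any x₀.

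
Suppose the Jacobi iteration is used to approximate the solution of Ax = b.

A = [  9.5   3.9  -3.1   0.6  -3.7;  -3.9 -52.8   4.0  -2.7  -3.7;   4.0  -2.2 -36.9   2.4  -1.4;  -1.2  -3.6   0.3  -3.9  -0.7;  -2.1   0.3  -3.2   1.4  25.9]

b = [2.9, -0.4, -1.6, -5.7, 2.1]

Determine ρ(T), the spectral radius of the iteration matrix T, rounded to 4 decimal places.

0.4251

Split A = D + L + U, D = diag(9.5, -52.8, -36.9, -3.9, 25.9).
Jacobi: T = -D⁻¹(L+U), T[3,1] = -(-3.6)/(-3.9) = -0.9231; T[3,3] = 0.
  T[0,:] = [+0.0000 -0.4105 +0.3263 -0.0632 +0.3895]
  T[1,:] = [-0.0739 +0.0000 +0.0758 -0.0511 -0.0701]
  T[2,:] = [+0.1084 -0.0596 +0.0000 +0.0650 -0.0379]
  T[3,:] = [-0.3077 -0.9231 +0.0769 +0.0000 -0.1795]
  T[4,:] = [+0.0811 -0.0116 +0.1236 -0.0541 +0.0000]
|λ(T)| sorted: 0.4251, 0.3336, 0.1573, 0.1381, 0.1381.
ρ = 0.4251; 0.4251 < 1 ⇒ converges.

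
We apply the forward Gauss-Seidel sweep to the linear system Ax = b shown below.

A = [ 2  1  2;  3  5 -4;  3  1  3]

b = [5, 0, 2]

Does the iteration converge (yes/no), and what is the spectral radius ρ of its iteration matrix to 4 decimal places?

no, ρ = 1.1740

A = D + L + U where D = diag(2, 5, 3).
T_GS = -(D+L)⁻¹U: row 0 first, T[0,1] = -(1)/(2) = -0.5000; later rows by forward substitution.
  T[0,:] = [+0.0000, -0.5000, -1.0000]
  T[1,:] = [+0.0000, +0.3000, +1.4000]
  T[2,:] = [+0.0000, +0.4000, +0.5333]
moduli |λ_i(T)| = 1.1740, 0.3407, 0.0000.
ρ = 1.1740; 1.1740 > 1 ⇒ diverges.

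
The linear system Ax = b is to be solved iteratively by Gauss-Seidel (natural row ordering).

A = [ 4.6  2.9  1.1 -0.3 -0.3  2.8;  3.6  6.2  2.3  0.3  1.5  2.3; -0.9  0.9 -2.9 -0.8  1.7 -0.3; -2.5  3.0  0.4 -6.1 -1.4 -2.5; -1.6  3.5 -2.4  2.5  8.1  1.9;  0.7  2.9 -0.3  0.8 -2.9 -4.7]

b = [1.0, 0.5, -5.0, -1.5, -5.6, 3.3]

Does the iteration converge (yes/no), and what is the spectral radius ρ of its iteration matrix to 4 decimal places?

A = D + L + U where D = diag(4.6, 6.2, -2.9, -6.1, 8.1, -4.7).
T_GS = -(D+L)⁻¹U: row 0 first, T[0,4] = -(-0.3)/(4.6) = +0.0652; later rows by forward substitution.
  T[0,:] = [+0.0000 -0.6304 -0.2391 +0.0652 +0.0652 -0.6087]
  T[1,:] = [+0.0000 +0.3661 -0.2321 -0.0863 -0.2798 -0.0175]
  T[2,:] = [+0.0000 +0.3093 +0.0022 -0.3229 +0.4791 +0.0800]
  T[3,:] = [+0.0000 +0.4587 -0.0160 -0.0903 -0.3624 -0.1637]
  T[4,:] = [+0.0000 -0.3326 +0.0586 -0.0176 +0.3876 -0.2730]
  T[5,:] = [+0.0000 +0.3956 -0.2179 -0.0274 -0.4944 +0.0340]
|eigenvalues of T|: 0.8862, 0.3529, 0.3529, 0.1628, 0.0288, 0.0000.
ρ = 0.8862; 0.8862 < 1: convergent.

yes, ρ = 0.8862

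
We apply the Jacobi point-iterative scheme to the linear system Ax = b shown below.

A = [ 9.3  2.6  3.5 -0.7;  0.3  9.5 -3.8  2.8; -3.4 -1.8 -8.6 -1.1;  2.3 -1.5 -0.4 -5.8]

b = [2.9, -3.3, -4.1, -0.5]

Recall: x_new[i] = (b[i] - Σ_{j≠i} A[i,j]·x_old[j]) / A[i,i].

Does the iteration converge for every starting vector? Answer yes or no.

Let D = diag(9.3, 9.5, -8.6, -5.8); L, U the strict triangles.
T_J = -D⁻¹(L+U): T[1,2] = -(-3.8)/(9.5) = +0.4000; T[1,1] = 0.
  T[0,:] = [+0.0000  -0.2796  -0.3763  +0.0753]
  T[1,:] = [-0.0316  +0.0000  +0.4000  -0.2947]
  T[2,:] = [-0.3953  -0.2093  +0.0000  -0.1279]
  T[3,:] = [+0.3966  -0.2586  -0.0690  +0.0000]
eigenvalue magnitudes: 0.5896, 0.4435, 0.4435, 0.0584.
ρ(T) = max|λ| = 0.5896; 0.5896 < 1: convergent.

yes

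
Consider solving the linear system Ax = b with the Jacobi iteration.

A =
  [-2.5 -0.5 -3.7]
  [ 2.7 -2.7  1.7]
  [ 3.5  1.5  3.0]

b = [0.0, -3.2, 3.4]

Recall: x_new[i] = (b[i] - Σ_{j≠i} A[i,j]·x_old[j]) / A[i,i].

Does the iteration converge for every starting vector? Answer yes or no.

no

A = D + L + U where D = diag(-2.5, -2.7, 3).
Jacobi T = -D⁻¹(L+U): T[0,2] = -(-3.7)/(-2.5) = -1.4800; T[0,0] = 0.
  T[0,:] = [+0.0000, -0.2000, -1.4800]
  T[1,:] = [+1.0000, +0.0000, +0.6296]
  T[2,:] = [-1.1667, -0.5000, +0.0000]
|roots of det(T-λI)|: 1.3645, 0.8062, 0.8062.
spectral radius ρ = 1.3645; 1.3645 > 1, so it fails to converge.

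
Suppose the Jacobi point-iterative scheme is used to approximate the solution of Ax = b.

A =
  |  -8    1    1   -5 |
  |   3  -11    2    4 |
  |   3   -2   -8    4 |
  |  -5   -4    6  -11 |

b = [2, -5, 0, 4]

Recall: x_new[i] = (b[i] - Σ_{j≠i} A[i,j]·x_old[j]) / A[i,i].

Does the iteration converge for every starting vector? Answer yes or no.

Let D = diag(-8, -11, -8, -11); L, U the strict triangles.
Jacobi: T = -D⁻¹(L+U), T[3,0] = -(-5)/(-11) = -0.4545; T[3,3] = 0.
  T[0,:] = [+0.0000 +0.1250 +0.1250 -0.6250]
  T[1,:] = [+0.2727 +0.0000 +0.1818 +0.3636]
  T[2,:] = [+0.3750 -0.2500 +0.0000 +0.5000]
  T[3,:] = [-0.4545 -0.3636 +0.5455 +0.0000]
|eigenvalues of T|: 0.8693, 0.5207, 0.3378, 0.3378.
ρ = 0.8693; 0.8693 < 1, so it converges for any x₀.

yes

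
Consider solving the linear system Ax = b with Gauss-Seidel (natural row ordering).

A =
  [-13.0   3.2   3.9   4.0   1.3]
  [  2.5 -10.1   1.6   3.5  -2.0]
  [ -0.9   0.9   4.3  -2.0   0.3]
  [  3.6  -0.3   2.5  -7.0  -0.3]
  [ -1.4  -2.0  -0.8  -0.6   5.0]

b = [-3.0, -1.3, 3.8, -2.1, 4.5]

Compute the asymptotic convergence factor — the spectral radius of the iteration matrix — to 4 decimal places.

Diagonal D = diag(-13, -10.1, 4.3, -7, 5); L, U strict lower/upper.
T_GS = -(D+L)⁻¹U: row 0 first, T[0,4] = -(1.3)/(-13) = +0.1000; later rows by forward substitution.
  T[0,:] = [+0.0000, +0.2462, +0.3000, +0.3077, +0.1000]
  T[1,:] = [+0.0000, +0.0609, +0.2327, +0.4227, -0.1733]
  T[2,:] = [+0.0000, +0.0388, +0.0141, +0.4410, -0.0126]
  T[3,:] = [+0.0000, +0.1378, +0.1493, +0.2976, +0.0115]
  T[4,:] = [+0.0000, +0.1160, +0.1972, +0.3615, -0.0419]
|eigenvalues of T|: 0.5580, 0.1539, 0.1539, 0.0165, 0.0000.
ρ(T) = max|λ| = 0.5580; 0.5580 < 1: convergent.

0.5580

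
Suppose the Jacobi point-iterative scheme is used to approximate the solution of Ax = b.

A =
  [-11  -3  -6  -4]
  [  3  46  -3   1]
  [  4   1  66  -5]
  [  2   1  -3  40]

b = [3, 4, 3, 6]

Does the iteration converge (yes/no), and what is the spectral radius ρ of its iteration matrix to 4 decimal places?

yes, ρ = 0.2888

Write A = D+L+U with D = diag(-11, 46, 66, 40).
Jacobi T = -D⁻¹(L+U): T[3,0] = -(2)/(40) = -0.0500; T[3,3] = 0.
  T[0,:] = [+0.0000 -0.2727 -0.5455 -0.3636]
  T[1,:] = [-0.0652 +0.0000 +0.0652 -0.0217]
  T[2,:] = [-0.0606 -0.0152 +0.0000 +0.0758]
  T[3,:] = [-0.0500 -0.0250 +0.0750 +0.0000]
|λ(T)| sorted: 0.2888, 0.2397, 0.0814, 0.0323.
ρ = 0.2888; 0.2888 < 1, so it converges for any x₀.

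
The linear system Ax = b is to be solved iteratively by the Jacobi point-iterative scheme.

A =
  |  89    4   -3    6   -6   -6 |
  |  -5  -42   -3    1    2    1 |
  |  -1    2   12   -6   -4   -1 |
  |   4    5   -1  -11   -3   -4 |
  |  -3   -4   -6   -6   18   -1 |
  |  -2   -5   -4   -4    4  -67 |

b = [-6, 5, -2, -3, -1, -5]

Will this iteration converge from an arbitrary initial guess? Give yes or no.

yes

A = D + L + U where D = diag(89, -42, 12, -11, 18, -67).
T_J = -D⁻¹(L+U): T[4,5] = -(-1)/(18) = +0.0556; T[4,4] = 0.
  T[0,:] = [+0.0000  -0.0449  +0.0337  -0.0674  +0.0674  +0.0674]
  T[1,:] = [-0.1190  +0.0000  -0.0714  +0.0238  +0.0476  +0.0238]
  T[2,:] = [+0.0833  -0.1667  +0.0000  +0.5000  +0.3333  +0.0833]
  T[3,:] = [+0.3636  +0.4545  -0.0909  +0.0000  -0.2727  -0.3636]
  T[4,:] = [+0.1667  +0.2222  +0.3333  +0.3333  +0.0000  +0.0556]
  T[5,:] = [-0.0299  -0.0746  -0.0597  -0.0597  +0.0597  +0.0000]
|eigenvalues of T|: 0.4134, 0.3080, 0.3080, 0.1543, 0.1543, 0.0322.
spectral radius ρ = 0.4134; 0.4134 < 1, so it converges for any x₀.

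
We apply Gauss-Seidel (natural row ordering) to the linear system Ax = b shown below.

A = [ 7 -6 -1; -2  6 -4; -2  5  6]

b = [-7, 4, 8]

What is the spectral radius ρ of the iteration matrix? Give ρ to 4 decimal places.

Diagonal D = diag(7, 6, 6); L, U strict lower/upper.
GS T = -(D+L)⁻¹U: row 0 first, T[0,1] = -(-6)/(7) = +0.8571; later rows by forward substitution.
  T[0,:] = [+0.0000  +0.8571  +0.1429]
  T[1,:] = [+0.0000  +0.2857  +0.7143]
  T[2,:] = [+0.0000  +0.0476  -0.5476]
|roots of det(T-λI)|: 0.5866, 0.3247, 0.0000.
spectral radius ρ = 0.5866; 0.5866 < 1 ⇒ converges.

0.5866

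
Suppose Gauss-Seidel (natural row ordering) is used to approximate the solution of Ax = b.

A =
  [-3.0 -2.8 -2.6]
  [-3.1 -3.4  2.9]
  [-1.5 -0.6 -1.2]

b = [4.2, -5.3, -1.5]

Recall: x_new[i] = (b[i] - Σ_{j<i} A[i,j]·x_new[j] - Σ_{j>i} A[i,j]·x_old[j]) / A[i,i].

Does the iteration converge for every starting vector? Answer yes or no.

no

Diagonal D = diag(-3, -3.4, -1.2); L, U strict lower/upper.
T_GS = -(D+L)⁻¹U: row 0 first, T[0,2] = -(-2.6)/(-3) = -0.8667; later rows by forward substitution.
  T[0,:] = [+0.0000 -0.9333 -0.8667]
  T[1,:] = [+0.0000 +0.8510 +1.6431]
  T[2,:] = [+0.0000 +0.7412 +0.2618]
moduli |λ_i(T)| = 1.6986, 0.5858, 0.0000.
ρ = 1.6986; 1.6986 > 1 ⇒ diverges.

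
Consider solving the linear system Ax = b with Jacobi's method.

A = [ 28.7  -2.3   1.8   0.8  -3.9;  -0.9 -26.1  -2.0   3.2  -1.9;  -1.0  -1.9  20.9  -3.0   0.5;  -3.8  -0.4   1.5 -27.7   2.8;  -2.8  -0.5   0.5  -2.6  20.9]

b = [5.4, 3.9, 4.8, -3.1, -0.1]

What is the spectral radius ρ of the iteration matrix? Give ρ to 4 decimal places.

0.2334

Diagonal D = diag(28.7, -26.1, 20.9, -27.7, 20.9); L, U strict lower/upper.
T_J = -D⁻¹(L+U): T[3,0] = -(-3.8)/(-27.7) = -0.1372; T[3,3] = 0.
  T[0,:] = [+0.0000, +0.0801, -0.0627, -0.0279, +0.1359]
  T[1,:] = [-0.0345, +0.0000, -0.0766, +0.1226, -0.0728]
  T[2,:] = [+0.0478, +0.0909, +0.0000, +0.1435, -0.0239]
  T[3,:] = [-0.1372, -0.0144, +0.0542, +0.0000, +0.1011]
  T[4,:] = [+0.1340, +0.0239, -0.0239, +0.1244, +0.0000]
|λ(T)| sorted: 0.2334, 0.1228, 0.1228, 0.1213, 0.1213.
ρ = 0.2334; 0.2334 < 1 ⇒ converges.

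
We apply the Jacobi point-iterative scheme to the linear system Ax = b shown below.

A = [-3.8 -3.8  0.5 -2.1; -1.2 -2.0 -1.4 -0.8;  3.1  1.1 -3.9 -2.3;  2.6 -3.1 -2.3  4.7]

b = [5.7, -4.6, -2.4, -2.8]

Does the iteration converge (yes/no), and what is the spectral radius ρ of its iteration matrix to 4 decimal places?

Let D = diag(-3.8, -2, -3.9, 4.7); L, U the strict triangles.
T_J = -D⁻¹(L+U): T[2,0] = -(3.1)/(-3.9) = +0.7949; T[2,2] = 0.
  T[0,:] = [+0.0000  -1.0000  +0.1316  -0.5526]
  T[1,:] = [-0.6000  +0.0000  -0.7000  -0.4000]
  T[2,:] = [+0.7949  +0.2821  +0.0000  -0.5897]
  T[3,:] = [-0.5532  +0.6596  +0.4894  +0.0000]
eigenvalue magnitudes: 1.1868, 0.9400, 0.9400, 0.8894.
ρ(T) = max|λ| = 1.1868; 1.1868 > 1 ⇒ diverges.

no, ρ = 1.1868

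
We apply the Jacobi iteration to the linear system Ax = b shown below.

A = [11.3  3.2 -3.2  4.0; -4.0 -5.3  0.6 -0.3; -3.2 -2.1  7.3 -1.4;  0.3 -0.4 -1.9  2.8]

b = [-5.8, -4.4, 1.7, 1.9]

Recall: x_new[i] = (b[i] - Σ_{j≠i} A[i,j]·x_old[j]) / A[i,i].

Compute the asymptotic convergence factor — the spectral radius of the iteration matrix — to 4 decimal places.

Diagonal D = diag(11.3, -5.3, 7.3, 2.8); L, U strict lower/upper.
T_J = -D⁻¹(L+U): T[2,1] = -(-2.1)/(7.3) = +0.2877; T[2,2] = 0.
  T[0,:] = [+0.0000 -0.2832 +0.2832 -0.3540]
  T[1,:] = [-0.7547 +0.0000 +0.1132 -0.0566]
  T[2,:] = [+0.4384 +0.2877 +0.0000 +0.1918]
  T[3,:] = [-0.1071 +0.1429 +0.6786 +0.0000]
|eigenvalues of T|: 0.8620, 0.5640, 0.2111, 0.2111.
ρ(T) = max|λ| = 0.8620; 0.8620 < 1, so it converges for any x₀.

0.8620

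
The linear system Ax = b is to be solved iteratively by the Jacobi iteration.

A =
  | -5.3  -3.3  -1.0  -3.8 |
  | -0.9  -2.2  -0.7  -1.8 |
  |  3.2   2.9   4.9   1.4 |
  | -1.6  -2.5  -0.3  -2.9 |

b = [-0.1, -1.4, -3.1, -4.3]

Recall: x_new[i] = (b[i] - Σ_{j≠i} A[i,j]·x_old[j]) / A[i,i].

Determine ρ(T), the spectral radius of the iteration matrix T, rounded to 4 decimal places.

1.5307

Write A = D+L+U with D = diag(-5.3, -2.2, 4.9, -2.9).
Jacobi: T = -D⁻¹(L+U), T[1,0] = -(-0.9)/(-2.2) = -0.4091; T[1,1] = 0.
  T[0,:] = [+0.0000 -0.6226 -0.1887 -0.7170]
  T[1,:] = [-0.4091 +0.0000 -0.3182 -0.8182]
  T[2,:] = [-0.6531 -0.5918 +0.0000 -0.2857]
  T[3,:] = [-0.5517 -0.8621 -0.1034 +0.0000]
|roots of det(T-λI)|: 1.5307, 0.9083, 0.4372, 0.1851.
spectral radius ρ = 1.5307; 1.5307 > 1 ⇒ diverges.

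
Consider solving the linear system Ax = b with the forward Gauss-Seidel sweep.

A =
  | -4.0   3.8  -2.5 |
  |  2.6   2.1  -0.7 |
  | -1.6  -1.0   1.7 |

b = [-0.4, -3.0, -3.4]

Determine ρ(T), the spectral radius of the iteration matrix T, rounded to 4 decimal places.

1.3362

A = D + L + U where D = diag(-4, 2.1, 1.7).
Gauss-Seidel: T = -(D+L)⁻¹U, row 0 first, T[0,1] = -(3.8)/(-4) = +0.9500; later rows by forward substitution.
  T[0,:] = [+0.0000 +0.9500 -0.6250]
  T[1,:] = [+0.0000 -1.1762 +1.1071]
  T[2,:] = [+0.0000 +0.2022 +0.0630]
eigenvalue magnitudes: 1.3362, 0.2230, 0.0000.
spectral radius ρ = 1.3362; 1.3362 > 1: divergent.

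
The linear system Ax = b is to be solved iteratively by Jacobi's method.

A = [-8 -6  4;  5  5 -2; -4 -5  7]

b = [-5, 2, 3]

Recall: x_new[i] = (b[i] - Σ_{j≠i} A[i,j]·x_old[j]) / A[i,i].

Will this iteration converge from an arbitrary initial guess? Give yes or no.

no

Let D = diag(-8, 5, 7); L, U the strict triangles.
T_J = -D⁻¹(L+U): T[1,2] = -(-2)/(5) = +0.4000; T[1,1] = 0.
  T[0,:] = [+0.0000 -0.7500 +0.5000]
  T[1,:] = [-1.0000 +0.0000 +0.4000]
  T[2,:] = [+0.5714 +0.7143 +0.0000]
|roots of det(T-λI)|: 1.3130, 0.8251, 0.4879.
ρ(T) = max|λ| = 1.3130; 1.3130 > 1: divergent.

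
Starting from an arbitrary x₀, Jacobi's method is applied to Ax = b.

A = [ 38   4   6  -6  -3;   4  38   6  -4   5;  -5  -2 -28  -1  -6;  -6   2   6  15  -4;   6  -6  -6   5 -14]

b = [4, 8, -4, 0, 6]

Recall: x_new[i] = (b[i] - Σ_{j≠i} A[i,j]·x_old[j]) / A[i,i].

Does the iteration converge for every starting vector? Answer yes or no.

Split A = D + L + U, D = diag(38, 38, -28, 15, -14).
T_J = -D⁻¹(L+U): T[4,2] = -(-6)/(-14) = -0.4286; T[4,4] = 0.
  T[0,:] = [+0.0000 -0.1053 -0.1579 +0.1579 +0.0789]
  T[1,:] = [-0.1053 +0.0000 -0.1579 +0.1053 -0.1316]
  T[2,:] = [-0.1786 -0.0714 +0.0000 -0.0357 -0.2143]
  T[3,:] = [+0.4000 -0.1333 -0.4000 +0.0000 +0.2667]
  T[4,:] = [+0.4286 -0.4286 -0.4286 +0.3571 +0.0000]
moduli |λ_i(T)| = 0.6986, 0.4470, 0.2355, 0.1478, 0.1318.
ρ(T) = max|λ| = 0.6986; 0.6986 < 1: convergent.

yes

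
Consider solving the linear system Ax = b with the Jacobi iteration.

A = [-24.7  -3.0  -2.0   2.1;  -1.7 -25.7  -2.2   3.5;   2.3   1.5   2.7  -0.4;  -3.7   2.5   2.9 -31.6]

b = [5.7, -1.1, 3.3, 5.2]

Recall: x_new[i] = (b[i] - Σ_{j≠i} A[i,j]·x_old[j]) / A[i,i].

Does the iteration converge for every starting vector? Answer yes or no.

yes

Diagonal D = diag(-24.7, -25.7, 2.7, -31.6); L, U strict lower/upper.
Jacobi T = -D⁻¹(L+U): T[3,0] = -(-3.7)/(-31.6) = -0.1171; T[3,3] = 0.
  T[0,:] = [+0.0000  -0.1215  -0.0810  +0.0850]
  T[1,:] = [-0.0661  +0.0000  -0.0856  +0.1362]
  T[2,:] = [-0.8519  -0.5556  +0.0000  +0.1481]
  T[3,:] = [-0.1171  +0.0791  +0.0918  +0.0000]
moduli |λ_i(T)| = 0.4432, 0.2298, 0.1612, 0.0521.
ρ(T) = max|λ| = 0.4432; 0.4432 < 1: convergent.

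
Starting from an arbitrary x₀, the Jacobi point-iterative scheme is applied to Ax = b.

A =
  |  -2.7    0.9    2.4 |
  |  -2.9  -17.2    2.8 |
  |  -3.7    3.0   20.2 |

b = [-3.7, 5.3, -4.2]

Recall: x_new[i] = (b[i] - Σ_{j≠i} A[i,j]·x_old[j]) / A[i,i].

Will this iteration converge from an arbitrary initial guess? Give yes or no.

yes

Diagonal D = diag(-2.7, -17.2, 20.2); L, U strict lower/upper.
Jacobi T = -D⁻¹(L+U): T[0,2] = -(2.4)/(-2.7) = +0.8889; T[0,0] = 0.
  T[0,:] = [+0.0000 +0.3333 +0.8889]
  T[1,:] = [-0.1686 +0.0000 +0.1628]
  T[2,:] = [+0.1832 -0.1485 +0.0000]
moduli |λ_i(T)| = 0.4029, 0.2827, 0.2827.
ρ = 0.4029; 0.4029 < 1 ⇒ converges.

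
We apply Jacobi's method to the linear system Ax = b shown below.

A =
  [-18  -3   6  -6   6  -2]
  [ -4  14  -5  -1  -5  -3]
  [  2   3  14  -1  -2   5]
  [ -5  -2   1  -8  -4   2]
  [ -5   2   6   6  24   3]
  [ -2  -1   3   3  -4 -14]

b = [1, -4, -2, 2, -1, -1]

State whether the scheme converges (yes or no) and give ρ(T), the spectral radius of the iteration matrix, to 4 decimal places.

Diagonal D = diag(-18, 14, 14, -8, 24, -14); L, U strict lower/upper.
Jacobi: T = -D⁻¹(L+U), T[0,4] = -(6)/(-18) = +0.3333; T[0,0] = 0.
  T[0,:] = [+0.0000  -0.1667  +0.3333  -0.3333  +0.3333  -0.1111]
  T[1,:] = [+0.2857  +0.0000  +0.3571  +0.0714  +0.3571  +0.2143]
  T[2,:] = [-0.1429  -0.2143  +0.0000  +0.0714  +0.1429  -0.3571]
  T[3,:] = [-0.6250  -0.2500  +0.1250  +0.0000  -0.5000  +0.2500]
  T[4,:] = [+0.2083  -0.0833  -0.2500  -0.2500  +0.0000  -0.1250]
  T[5,:] = [-0.1429  -0.0714  +0.2143  +0.2143  -0.2857  +0.0000]
|eigenvalues of T|: 0.8380, 0.5312, 0.5312, 0.4516, 0.2278, 0.2278.
ρ = 0.8380; 0.8380 < 1: convergent.

yes, ρ = 0.8380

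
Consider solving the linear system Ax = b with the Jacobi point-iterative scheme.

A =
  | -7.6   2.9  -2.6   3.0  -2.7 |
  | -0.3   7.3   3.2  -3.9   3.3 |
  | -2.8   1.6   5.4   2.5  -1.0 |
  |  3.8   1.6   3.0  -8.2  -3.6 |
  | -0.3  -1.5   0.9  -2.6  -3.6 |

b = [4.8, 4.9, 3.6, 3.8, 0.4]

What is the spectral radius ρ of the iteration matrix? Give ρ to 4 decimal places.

1.1528

Let D = diag(-7.6, 7.3, 5.4, -8.2, -3.6); L, U the strict triangles.
Jacobi T = -D⁻¹(L+U): T[4,3] = -(-2.6)/(-3.6) = -0.7222; T[4,4] = 0.
  T[0,:] = [+0.0000 +0.3816 -0.3421 +0.3947 -0.3553]
  T[1,:] = [+0.0411 +0.0000 -0.4384 +0.5342 -0.4521]
  T[2,:] = [+0.5185 -0.2963 +0.0000 -0.4630 +0.1852]
  T[3,:] = [+0.4634 +0.1951 +0.3659 +0.0000 -0.4390]
  T[4,:] = [-0.0833 -0.4167 +0.2500 -0.7222 +0.0000]
|λ(T)| sorted: 1.1528, 0.4908, 0.4908, 0.4732, 0.4732.
ρ(T) = max|λ| = 1.1528; 1.1528 > 1, so it fails to converge.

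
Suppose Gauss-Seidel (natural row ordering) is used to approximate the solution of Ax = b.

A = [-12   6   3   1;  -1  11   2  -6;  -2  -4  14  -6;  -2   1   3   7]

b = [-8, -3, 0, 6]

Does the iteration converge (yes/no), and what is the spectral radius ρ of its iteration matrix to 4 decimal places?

A = D + L + U where D = diag(-12, 11, 14, 7).
Gauss-Seidel: T = -(D+L)⁻¹U, row 0 first, T[0,1] = -(6)/(-12) = +0.5000; later rows by forward substitution.
  T[0,:] = [+0.0000 +0.5000 +0.2500 +0.0833]
  T[1,:] = [+0.0000 +0.0455 -0.1591 +0.5530]
  T[2,:] = [+0.0000 +0.0844 -0.0097 +0.5985]
  T[3,:] = [+0.0000 +0.1002 +0.0983 -0.3117]
moduli |λ_i(T)| = 0.5285, 0.1451, 0.1451, 0.0000.
ρ = 0.5285; 0.5285 < 1: convergent.

yes, ρ = 0.5285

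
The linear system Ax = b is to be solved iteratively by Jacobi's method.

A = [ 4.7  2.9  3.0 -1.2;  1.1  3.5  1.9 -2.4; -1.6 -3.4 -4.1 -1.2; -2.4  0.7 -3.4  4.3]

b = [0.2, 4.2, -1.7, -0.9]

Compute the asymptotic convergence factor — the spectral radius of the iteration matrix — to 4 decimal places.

1.2857

Let D = diag(4.7, 3.5, -4.1, 4.3); L, U the strict triangles.
T_J = -D⁻¹(L+U): T[3,2] = -(-3.4)/(4.3) = +0.7907; T[3,3] = 0.
  T[0,:] = [+0.0000 -0.6170 -0.6383 +0.2553]
  T[1,:] = [-0.3143 +0.0000 -0.5429 +0.6857]
  T[2,:] = [-0.3902 -0.8293 +0.0000 -0.2927]
  T[3,:] = [+0.5581 -0.1628 +0.7907 +0.0000]
|λ(T)| sorted: 1.2857, 0.7634, 0.7634, 0.4542.
ρ = 1.2857; 1.2857 > 1 ⇒ diverges.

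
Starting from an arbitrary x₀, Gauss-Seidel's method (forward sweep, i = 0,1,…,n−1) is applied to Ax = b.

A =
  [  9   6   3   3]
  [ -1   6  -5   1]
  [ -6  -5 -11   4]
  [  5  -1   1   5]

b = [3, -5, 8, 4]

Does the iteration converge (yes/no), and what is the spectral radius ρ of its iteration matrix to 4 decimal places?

Write A = D+L+U with D = diag(9, 6, -11, 5).
GS T = -(D+L)⁻¹U: row 0 first, T[0,3] = -(3)/(9) = -0.3333; later rows by forward substitution.
  T[0,:] = [+0.0000 -0.6667 -0.3333 -0.3333]
  T[1,:] = [+0.0000 -0.1111 +0.7778 -0.2222]
  T[2,:] = [+0.0000 +0.4141 -0.1717 +0.6465]
  T[3,:] = [+0.0000 +0.5616 +0.5232 +0.1596]
|λ(T)| sorted: 0.8366, 0.4914, 0.4914, 0.0000.
ρ = 0.8366; 0.8366 < 1 ⇒ converges.

yes, ρ = 0.8366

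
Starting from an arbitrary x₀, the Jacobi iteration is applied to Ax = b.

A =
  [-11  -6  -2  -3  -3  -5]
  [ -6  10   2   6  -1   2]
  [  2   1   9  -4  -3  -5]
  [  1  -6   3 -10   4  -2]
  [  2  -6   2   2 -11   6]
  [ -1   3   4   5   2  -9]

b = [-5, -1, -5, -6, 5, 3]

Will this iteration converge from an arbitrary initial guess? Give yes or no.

Diagonal D = diag(-11, 10, 9, -10, -11, -9); L, U strict lower/upper.
Jacobi: T = -D⁻¹(L+U), T[4,5] = -(6)/(-11) = +0.5455; T[4,4] = 0.
  T[0,:] = [+0.0000 -0.5455 -0.1818 -0.2727 -0.2727 -0.4545]
  T[1,:] = [+0.6000 +0.0000 -0.2000 -0.6000 +0.1000 -0.2000]
  T[2,:] = [-0.2222 -0.1111 +0.0000 +0.4444 +0.3333 +0.5556]
  T[3,:] = [+0.1000 -0.6000 +0.3000 +0.0000 +0.4000 -0.2000]
  T[4,:] = [+0.1818 -0.5455 +0.1818 +0.1818 +0.0000 +0.5455]
  T[5,:] = [-0.1111 +0.3333 +0.4444 +0.5556 +0.2222 +0.0000]
eigenvalue magnitudes: 1.2152, 0.6124, 0.6124, 0.4724, 0.4724, 0.2891.
ρ = 1.2152; 1.2152 > 1: divergent.

no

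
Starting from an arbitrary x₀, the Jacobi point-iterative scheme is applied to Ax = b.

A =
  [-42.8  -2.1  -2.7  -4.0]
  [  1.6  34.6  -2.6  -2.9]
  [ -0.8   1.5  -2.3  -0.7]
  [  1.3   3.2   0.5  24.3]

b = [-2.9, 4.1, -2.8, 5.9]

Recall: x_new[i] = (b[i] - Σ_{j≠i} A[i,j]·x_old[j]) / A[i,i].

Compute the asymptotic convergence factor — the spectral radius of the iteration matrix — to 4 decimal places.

Diagonal D = diag(-42.8, 34.6, -2.3, 24.3); L, U strict lower/upper.
T_J = -D⁻¹(L+U): T[3,1] = -(3.2)/(24.3) = -0.1317; T[3,3] = 0.
  T[0,:] = [+0.0000, -0.0491, -0.0631, -0.0935]
  T[1,:] = [-0.0462, +0.0000, +0.0751, +0.0838]
  T[2,:] = [-0.3478, +0.6522, +0.0000, -0.3043]
  T[3,:] = [-0.0535, -0.1317, -0.0206, +0.0000]
eigenvalue magnitudes: 0.2860, 0.2401, 0.0797, 0.0338.
ρ = 0.2860; 0.2860 < 1, so it converges for any x₀.

0.2860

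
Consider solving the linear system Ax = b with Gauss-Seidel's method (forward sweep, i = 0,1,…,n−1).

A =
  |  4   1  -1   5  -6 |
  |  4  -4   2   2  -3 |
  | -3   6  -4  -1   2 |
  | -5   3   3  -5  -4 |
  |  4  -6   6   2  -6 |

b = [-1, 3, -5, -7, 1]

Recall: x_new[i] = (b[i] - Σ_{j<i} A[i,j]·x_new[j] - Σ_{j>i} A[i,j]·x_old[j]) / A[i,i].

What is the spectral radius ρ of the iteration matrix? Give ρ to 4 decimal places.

Let D = diag(4, -4, -4, -5, -6); L, U the strict triangles.
GS T = -(D+L)⁻¹U: row 0 first, T[0,3] = -(5)/(4) = -1.2500; later rows by forward substitution.
  T[0,:] = [+0.0000 -0.2500 +0.2500 -1.2500 +1.5000]
  T[1,:] = [+0.0000 -0.2500 +0.7500 -0.7500 +0.7500]
  T[2,:] = [+0.0000 -0.1875 +0.9375 -0.4375 +0.5000]
  T[3,:] = [+0.0000 -0.0125 +0.7625 +0.5375 -1.5500]
  T[4,:] = [+0.0000 -0.1083 +0.6083 -0.3417 +0.2333]
|roots of det(T-λI)|: 1.2089, 0.5803, 0.2255, 0.1054, 0.0000.
ρ(T) = max|λ| = 1.2089; 1.2089 > 1, so it fails to converge.

1.2089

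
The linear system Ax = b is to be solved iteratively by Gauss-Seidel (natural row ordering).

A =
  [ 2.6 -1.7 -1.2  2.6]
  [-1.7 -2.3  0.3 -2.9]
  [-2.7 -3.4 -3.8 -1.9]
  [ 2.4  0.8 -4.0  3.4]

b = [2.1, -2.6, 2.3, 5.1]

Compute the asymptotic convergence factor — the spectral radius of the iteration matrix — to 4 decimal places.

A = D + L + U where D = diag(2.6, -2.3, -3.8, 3.4).
T_GS = -(D+L)⁻¹U: row 0 first, T[0,1] = -(-1.7)/(2.6) = +0.6538; later rows by forward substitution.
  T[0,:] = [+0.0000 +0.6538 +0.4615 -1.0000]
  T[1,:] = [+0.0000 -0.4833 -0.2107 -0.5217]
  T[2,:] = [+0.0000 -0.0322 -0.1394 +0.6773]
  T[3,:] = [+0.0000 -0.3857 -0.4402 +1.6255]
moduli |λ_i(T)| = 1.5622, 0.5225, 0.0369, 0.0000.
ρ(T) = max|λ| = 1.5622; 1.5622 > 1 ⇒ diverges.

1.5622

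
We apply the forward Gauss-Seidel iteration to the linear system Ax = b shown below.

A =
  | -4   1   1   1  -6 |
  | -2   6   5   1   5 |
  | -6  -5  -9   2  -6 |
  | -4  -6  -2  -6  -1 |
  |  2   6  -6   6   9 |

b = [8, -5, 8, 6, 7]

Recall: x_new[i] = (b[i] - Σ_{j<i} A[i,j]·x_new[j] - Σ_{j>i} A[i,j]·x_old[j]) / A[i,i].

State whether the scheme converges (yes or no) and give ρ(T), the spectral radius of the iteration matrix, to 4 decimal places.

Diagonal D = diag(-4, 6, -9, -6, 9); L, U strict lower/upper.
GS T = -(D+L)⁻¹U: row 0 first, T[0,3] = -(1)/(-4) = +0.2500; later rows by forward substitution.
  T[0,:] = [+0.0000, +0.2500, +0.2500, +0.2500, -1.5000]
  T[1,:] = [+0.0000, +0.0833, -0.7500, -0.0833, -1.3333]
  T[2,:] = [+0.0000, -0.2130, +0.2500, +0.1019, +1.0741]
  T[3,:] = [+0.0000, -0.1790, +0.5000, -0.1173, +1.8086]
  T[4,:] = [+0.0000, -0.1337, +0.2778, +0.1461, +0.7325]
moduli |λ_i(T)| = 1.5373, 0.3652, 0.2364, 0.0129, 0.0000.
ρ = 1.5373; 1.5373 > 1, so it fails to converge.

no, ρ = 1.5373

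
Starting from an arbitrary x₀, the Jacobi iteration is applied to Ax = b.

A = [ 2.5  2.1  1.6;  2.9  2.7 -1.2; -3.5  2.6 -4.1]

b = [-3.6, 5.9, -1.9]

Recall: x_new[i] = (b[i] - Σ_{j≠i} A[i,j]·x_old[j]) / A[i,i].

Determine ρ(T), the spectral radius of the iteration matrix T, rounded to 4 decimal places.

Diagonal D = diag(2.5, 2.7, -4.1); L, U strict lower/upper.
T_J = -D⁻¹(L+U): T[0,1] = -(2.1)/(2.5) = -0.8400; T[0,0] = 0.
  T[0,:] = [+0.0000 -0.8400 -0.6400]
  T[1,:] = [-1.0741 +0.0000 +0.4444]
  T[2,:] = [-0.8537 +0.6341 +0.0000]
|roots of det(T-λI)|: 1.4950, 0.9800, 0.5151.
ρ = 1.4950; 1.4950 > 1 ⇒ diverges.

1.4950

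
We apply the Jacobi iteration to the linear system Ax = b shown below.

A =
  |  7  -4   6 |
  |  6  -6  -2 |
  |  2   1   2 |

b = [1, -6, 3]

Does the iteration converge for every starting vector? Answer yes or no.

no

Split A = D + L + U, D = diag(7, -6, 2).
Jacobi: T = -D⁻¹(L+U), T[2,0] = -(2)/(2) = -1.0000; T[2,2] = 0.
  T[0,:] = [+0.0000, +0.5714, -0.8571]
  T[1,:] = [+1.0000, +0.0000, -0.3333]
  T[2,:] = [-1.0000, -0.5000, +0.0000]
|λ(T)| sorted: 1.4247, 0.9824, 0.4423.
spectral radius ρ = 1.4247; 1.4247 > 1, so it fails to converge.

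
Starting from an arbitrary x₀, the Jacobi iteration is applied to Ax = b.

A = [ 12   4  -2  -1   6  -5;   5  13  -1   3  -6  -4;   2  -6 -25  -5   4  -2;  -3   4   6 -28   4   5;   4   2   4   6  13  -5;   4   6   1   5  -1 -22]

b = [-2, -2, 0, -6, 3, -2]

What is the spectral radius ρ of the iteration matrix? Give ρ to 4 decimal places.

0.6537

Diagonal D = diag(12, 13, -25, -28, 13, -22); L, U strict lower/upper.
Jacobi: T = -D⁻¹(L+U), T[4,2] = -(4)/(13) = -0.3077; T[4,4] = 0.
  T[0,:] = [+0.0000 -0.3333 +0.1667 +0.0833 -0.5000 +0.4167]
  T[1,:] = [-0.3846 +0.0000 +0.0769 -0.2308 +0.4615 +0.3077]
  T[2,:] = [+0.0800 -0.2400 +0.0000 -0.2000 +0.1600 -0.0800]
  T[3,:] = [-0.1071 +0.1429 +0.2143 +0.0000 +0.1429 +0.1786]
  T[4,:] = [-0.3077 -0.1538 -0.3077 -0.4615 +0.0000 +0.3846]
  T[5,:] = [+0.1818 +0.2727 +0.0455 +0.2273 -0.0455 +0.0000]
moduli |λ_i(T)| = 0.6537, 0.5381, 0.4557, 0.4557, 0.2377, 0.1102.
ρ(T) = max|λ| = 0.6537; 0.6537 < 1, so it converges for any x₀.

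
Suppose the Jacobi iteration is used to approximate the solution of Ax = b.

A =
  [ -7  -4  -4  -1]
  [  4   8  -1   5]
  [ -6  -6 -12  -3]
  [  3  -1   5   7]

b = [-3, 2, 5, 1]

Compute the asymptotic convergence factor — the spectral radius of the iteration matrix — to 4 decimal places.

Write A = D+L+U with D = diag(-7, 8, -12, 7).
Jacobi: T = -D⁻¹(L+U), T[3,0] = -(3)/(7) = -0.4286; T[3,3] = 0.
  T[0,:] = [+0.0000  -0.5714  -0.5714  -0.1429]
  T[1,:] = [-0.5000  +0.0000  +0.1250  -0.6250]
  T[2,:] = [-0.5000  -0.5000  +0.0000  -0.2500]
  T[3,:] = [-0.4286  +0.1429  -0.7143  +0.0000]
|roots of det(T-λI)|: 1.1482, 0.5790, 0.5790, 0.4970.
ρ(T) = max|λ| = 1.1482; 1.1482 > 1, so it fails to converge.

1.1482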